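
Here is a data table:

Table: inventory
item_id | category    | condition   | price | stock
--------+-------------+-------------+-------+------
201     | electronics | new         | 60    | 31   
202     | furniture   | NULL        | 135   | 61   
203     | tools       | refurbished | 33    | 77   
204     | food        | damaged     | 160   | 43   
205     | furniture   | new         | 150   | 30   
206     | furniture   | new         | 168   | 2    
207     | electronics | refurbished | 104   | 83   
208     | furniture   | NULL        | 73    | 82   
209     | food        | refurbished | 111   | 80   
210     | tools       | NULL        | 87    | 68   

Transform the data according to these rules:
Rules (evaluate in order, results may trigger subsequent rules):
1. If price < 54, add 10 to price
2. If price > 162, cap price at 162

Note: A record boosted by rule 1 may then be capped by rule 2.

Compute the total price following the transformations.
1085

Step 1: Apply rule 1 to records with price < 54
  - 1 records get bonus of 10
  - Of these, 0 records then exceed 162 and get capped
Step 2: Apply rule 2 to records with price > 162
  - 1 records (original) are capped
Step 3: Calculate final sum = 1085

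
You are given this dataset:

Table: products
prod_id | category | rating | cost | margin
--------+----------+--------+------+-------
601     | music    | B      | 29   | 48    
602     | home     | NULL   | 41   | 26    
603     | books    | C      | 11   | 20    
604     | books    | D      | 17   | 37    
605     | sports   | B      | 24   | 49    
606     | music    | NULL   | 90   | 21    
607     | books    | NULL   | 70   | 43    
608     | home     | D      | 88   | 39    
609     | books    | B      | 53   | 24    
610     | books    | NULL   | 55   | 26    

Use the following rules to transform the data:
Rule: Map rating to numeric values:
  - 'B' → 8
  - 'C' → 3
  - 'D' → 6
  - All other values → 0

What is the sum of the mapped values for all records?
39

Step 1: Apply mapping to each record
Step 2: Count by status:
  'B': 3 records × 8 = 24
  'C': 1 records × 3 = 3
  'D': 2 records × 6 = 12
Step 3: Sum all mapped values = 39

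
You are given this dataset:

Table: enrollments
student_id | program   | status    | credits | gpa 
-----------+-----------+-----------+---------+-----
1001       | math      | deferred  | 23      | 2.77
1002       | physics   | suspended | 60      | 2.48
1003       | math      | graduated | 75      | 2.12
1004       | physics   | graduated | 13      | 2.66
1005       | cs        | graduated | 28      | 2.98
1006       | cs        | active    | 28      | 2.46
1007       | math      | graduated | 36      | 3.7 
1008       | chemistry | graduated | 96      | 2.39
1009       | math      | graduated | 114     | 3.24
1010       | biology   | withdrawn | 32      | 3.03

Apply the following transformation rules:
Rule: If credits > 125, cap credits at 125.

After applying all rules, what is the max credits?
114

Step 1: Original maximum credits = 114
Step 2: Check cap of 125 against maximum
Step 3: No records exceed the cap (max 114 <= cap 125), so no capping applies
Step 4: Maximum after transformation = 114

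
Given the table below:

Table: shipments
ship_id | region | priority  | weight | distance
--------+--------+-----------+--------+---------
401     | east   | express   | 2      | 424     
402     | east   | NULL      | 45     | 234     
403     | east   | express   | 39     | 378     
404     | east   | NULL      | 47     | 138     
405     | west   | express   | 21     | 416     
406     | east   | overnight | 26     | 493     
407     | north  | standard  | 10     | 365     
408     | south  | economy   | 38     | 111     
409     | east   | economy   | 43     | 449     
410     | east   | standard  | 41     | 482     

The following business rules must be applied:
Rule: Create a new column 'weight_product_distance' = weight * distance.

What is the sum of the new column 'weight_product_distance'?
101097

Step 1: For each record, compute weight * distance
Example calculations:
  2 * 424 = 848
  45 * 234 = 10530
  39 * 378 = 14742
  ...
Step 2: Sum all derived values
Step 3: Total = 101097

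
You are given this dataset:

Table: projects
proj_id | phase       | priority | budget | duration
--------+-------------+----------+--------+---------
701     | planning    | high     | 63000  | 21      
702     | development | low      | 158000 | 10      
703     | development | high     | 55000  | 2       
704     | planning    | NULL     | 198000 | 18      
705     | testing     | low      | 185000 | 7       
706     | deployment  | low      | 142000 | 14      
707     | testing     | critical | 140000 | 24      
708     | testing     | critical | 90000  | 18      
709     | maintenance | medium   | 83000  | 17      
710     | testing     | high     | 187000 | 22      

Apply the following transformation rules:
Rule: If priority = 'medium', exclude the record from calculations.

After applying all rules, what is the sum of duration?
136

Step 1: Identify records where priority = 'medium'
Step 2: The excluded records sum to 17
Step 3: Original total duration = 153
Step 4: Remaining total = 153 - 17 = 136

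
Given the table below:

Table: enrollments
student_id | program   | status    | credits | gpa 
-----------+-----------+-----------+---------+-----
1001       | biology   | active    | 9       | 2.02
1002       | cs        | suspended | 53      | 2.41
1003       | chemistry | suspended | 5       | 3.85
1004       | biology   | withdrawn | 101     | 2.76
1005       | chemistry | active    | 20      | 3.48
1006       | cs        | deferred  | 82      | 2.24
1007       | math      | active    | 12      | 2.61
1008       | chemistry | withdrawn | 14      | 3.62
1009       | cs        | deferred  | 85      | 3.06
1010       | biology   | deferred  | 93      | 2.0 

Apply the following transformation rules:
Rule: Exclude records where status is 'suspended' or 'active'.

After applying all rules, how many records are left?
5

Step 1: Count records to exclude
  - 2 (suspended) + 3 (active) = 5 records
Step 2: Total records: 10
Step 3: Remaining = 10 - 5 = 5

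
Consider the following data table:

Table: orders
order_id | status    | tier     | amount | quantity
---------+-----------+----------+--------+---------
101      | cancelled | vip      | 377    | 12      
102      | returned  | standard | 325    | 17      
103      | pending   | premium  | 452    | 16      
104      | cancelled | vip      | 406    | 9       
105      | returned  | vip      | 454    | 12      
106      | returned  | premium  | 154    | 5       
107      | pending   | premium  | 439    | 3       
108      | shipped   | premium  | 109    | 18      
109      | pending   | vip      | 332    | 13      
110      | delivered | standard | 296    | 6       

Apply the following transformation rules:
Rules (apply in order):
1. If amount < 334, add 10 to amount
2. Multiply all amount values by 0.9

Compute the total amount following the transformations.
3054.6

Step 1: Apply Rule 1 - Add 10 to records with amount < 334
  - 5 records affected: 1216 + (5 × 10) = 1266
  - Unaffected records: 2128
  - Sum after Rule 1: 3394
Step 2: Apply Rule 2 - Multiply all by 0.9
  - 3394 × 0.9 = 3054.6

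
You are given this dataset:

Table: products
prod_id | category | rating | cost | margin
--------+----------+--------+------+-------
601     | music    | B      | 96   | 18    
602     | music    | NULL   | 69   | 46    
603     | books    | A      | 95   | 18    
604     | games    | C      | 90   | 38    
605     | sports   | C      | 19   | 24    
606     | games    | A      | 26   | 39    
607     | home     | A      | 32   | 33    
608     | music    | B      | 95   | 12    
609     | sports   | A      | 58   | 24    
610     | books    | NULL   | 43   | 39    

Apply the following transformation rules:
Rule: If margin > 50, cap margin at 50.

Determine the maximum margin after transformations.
46

Step 1: Original maximum margin = 46
Step 2: Check cap of 50 against maximum
Step 3: No records exceed the cap (max 46 <= cap 50), so no capping applies
Step 4: Maximum after transformation = 46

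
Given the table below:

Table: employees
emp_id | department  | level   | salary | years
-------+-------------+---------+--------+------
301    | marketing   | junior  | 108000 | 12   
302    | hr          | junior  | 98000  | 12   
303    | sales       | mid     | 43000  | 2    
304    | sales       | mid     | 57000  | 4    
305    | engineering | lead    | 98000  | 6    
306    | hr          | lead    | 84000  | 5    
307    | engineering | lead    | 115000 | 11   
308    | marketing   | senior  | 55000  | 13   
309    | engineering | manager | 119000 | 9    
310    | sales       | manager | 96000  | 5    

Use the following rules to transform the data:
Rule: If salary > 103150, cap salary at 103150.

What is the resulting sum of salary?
840450

Step 1: 3 records have salary > 103150
Step 2: These records originally summed to 342000
Step 3: After capping: 3 × 103150 = 309450
Step 4: Unaffected records sum: 531000
Step 5: Final sum = 309450 + 531000 = 840450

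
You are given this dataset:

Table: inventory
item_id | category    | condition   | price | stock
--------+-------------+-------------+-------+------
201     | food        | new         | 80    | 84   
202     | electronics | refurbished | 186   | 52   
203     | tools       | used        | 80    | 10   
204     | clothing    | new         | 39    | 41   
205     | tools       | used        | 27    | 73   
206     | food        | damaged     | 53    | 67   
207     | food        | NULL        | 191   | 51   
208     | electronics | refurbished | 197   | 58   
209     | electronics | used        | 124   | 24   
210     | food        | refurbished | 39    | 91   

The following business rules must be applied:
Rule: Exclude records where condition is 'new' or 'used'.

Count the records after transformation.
5

Step 1: Count records to exclude
  - 2 (new) + 3 (used) = 5 records
Step 2: Total records: 10
Step 3: Remaining = 10 - 5 = 5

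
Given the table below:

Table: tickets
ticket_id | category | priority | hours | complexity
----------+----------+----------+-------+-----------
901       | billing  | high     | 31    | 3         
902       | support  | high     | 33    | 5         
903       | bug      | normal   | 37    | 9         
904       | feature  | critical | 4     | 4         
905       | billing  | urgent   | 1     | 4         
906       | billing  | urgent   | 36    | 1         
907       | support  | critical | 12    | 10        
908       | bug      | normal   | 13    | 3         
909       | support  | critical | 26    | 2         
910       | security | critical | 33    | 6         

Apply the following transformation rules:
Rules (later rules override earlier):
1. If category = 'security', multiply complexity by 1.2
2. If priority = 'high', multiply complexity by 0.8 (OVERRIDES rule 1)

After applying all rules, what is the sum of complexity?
46.6

Step 1: Rule 2 takes priority for records with priority = 'high'
  - 2 records: 8 × 0.8 = 6.4
Step 2: Rule 1 applies to remaining records with category = 'security'
  - 1 records: 6 × 1.2 = 7.2
Step 3: Other records unchanged: 33
Step 4: Final sum = 6.4 + 7.2 + 33 = 46.6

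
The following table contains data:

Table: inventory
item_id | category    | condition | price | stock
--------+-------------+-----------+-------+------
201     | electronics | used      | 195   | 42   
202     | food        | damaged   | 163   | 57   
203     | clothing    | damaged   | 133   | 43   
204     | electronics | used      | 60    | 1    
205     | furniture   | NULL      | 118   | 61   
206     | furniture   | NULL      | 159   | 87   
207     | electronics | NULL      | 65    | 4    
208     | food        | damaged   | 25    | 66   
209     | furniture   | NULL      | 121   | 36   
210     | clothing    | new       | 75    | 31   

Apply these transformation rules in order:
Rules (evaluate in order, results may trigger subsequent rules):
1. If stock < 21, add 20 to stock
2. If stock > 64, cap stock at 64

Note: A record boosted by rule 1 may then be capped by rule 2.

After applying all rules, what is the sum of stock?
443

Step 1: Apply rule 1 to records with stock < 21
  - 2 records get bonus of 20
  - Of these, 0 records then exceed 64 and get capped
Step 2: Apply rule 2 to records with stock > 64
  - 2 records (original) are capped
Step 3: Calculate final sum = 443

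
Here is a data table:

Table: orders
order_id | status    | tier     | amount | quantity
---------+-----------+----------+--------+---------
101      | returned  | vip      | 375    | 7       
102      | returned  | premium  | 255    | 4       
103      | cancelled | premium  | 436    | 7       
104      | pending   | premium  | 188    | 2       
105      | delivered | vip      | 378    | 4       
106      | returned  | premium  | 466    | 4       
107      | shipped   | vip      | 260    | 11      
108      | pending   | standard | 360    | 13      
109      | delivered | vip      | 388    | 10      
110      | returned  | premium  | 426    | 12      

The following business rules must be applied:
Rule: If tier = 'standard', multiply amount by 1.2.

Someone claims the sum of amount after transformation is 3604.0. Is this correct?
Yes, the result is correct.

Step 1: Calculate the correct sum after transformation
Step 2: Apply multiplier 1.2 to records where tier = 'standard'
Step 3: Correct result = 3604.0
Step 4: Claimed result = 3604.0
Step 5: 3604.0 = 3604.0 ✓
Conclusion: The claimed result is correct.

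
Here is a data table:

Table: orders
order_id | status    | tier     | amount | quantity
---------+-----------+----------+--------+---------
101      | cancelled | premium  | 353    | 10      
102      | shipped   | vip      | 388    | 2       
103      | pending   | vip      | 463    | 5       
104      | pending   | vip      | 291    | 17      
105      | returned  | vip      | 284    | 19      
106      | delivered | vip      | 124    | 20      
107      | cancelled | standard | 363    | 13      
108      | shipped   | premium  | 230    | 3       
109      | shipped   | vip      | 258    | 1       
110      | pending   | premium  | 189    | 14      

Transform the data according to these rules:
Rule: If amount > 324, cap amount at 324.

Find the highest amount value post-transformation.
324

Step 1: Original maximum amount = 463
Step 2: Apply cap at 324
Step 3: 4 records had amount > 324 and were capped
Step 4: Maximum after transformation = 324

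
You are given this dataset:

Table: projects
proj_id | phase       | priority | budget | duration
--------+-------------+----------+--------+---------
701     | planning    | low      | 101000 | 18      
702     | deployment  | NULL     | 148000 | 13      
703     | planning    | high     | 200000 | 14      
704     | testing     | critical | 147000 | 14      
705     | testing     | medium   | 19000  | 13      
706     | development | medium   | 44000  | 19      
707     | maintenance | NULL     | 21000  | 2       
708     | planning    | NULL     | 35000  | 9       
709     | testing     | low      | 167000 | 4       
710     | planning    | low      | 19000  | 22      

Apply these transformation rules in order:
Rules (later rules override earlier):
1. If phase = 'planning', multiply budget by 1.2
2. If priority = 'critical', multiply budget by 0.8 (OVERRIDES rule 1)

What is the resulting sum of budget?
942600.0

Step 1: Rule 2 takes priority for records with priority = 'critical'
  - 1 records: 147000 × 0.8 = 117600.0
Step 2: Rule 1 applies to remaining records with phase = 'planning'
  - 4 records: 355000 × 1.2 = 426000.0
Step 3: Other records unchanged: 399000
Step 4: Final sum = 117600.0 + 426000.0 + 399000 = 942600.0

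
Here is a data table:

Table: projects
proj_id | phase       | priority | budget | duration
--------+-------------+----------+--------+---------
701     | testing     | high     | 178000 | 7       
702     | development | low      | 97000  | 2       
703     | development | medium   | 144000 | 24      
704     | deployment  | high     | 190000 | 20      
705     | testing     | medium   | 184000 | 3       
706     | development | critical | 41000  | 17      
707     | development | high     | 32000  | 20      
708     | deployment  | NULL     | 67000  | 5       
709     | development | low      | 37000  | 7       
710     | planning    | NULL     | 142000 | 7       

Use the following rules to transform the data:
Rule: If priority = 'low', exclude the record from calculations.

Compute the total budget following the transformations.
978000

Step 1: Identify records where priority = 'low'
Step 2: The excluded records sum to 134000
Step 3: Original total budget = 1112000
Step 4: Remaining total = 1112000 - 134000 = 978000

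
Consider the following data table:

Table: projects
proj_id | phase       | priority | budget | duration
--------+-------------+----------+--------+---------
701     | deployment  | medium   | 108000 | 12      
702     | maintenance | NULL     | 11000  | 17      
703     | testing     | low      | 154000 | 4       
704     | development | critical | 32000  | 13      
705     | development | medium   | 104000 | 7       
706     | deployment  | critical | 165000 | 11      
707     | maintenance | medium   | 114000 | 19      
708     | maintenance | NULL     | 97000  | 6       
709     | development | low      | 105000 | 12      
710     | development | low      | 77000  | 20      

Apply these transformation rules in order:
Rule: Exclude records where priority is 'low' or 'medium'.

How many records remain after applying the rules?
4

Step 1: Count records to exclude
  - 3 (low) + 3 (medium) = 6 records
Step 2: Total records: 10
Step 3: Remaining = 10 - 6 = 4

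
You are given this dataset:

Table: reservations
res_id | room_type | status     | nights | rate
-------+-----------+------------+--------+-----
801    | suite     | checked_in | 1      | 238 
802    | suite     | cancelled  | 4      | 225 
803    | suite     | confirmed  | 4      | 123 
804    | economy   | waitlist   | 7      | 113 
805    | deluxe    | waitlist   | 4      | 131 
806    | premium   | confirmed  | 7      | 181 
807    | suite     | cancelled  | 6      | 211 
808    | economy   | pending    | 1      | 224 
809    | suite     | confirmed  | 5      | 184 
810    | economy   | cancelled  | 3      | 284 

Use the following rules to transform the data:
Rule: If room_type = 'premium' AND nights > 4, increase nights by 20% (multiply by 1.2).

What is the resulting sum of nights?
43.4

Step 1: Find records where room_type = 'premium' AND nights > 4
Step 2: 1 records match, summing to 7
Step 3: After multiplier: 7 × 1.2 = 8.4
Step 4: Unaffected records sum: 35
Step 5: Final sum = 8.4 + 35 = 43.4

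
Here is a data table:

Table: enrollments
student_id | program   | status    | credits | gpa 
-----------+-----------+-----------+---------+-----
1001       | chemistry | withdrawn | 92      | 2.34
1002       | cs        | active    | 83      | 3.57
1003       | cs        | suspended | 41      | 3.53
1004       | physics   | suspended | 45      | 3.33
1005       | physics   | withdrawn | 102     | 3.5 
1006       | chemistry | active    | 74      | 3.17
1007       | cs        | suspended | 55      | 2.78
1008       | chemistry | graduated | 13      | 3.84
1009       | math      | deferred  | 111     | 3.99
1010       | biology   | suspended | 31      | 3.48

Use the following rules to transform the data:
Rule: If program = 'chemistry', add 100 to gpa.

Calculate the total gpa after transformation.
333.53

Step 1: Count records where program = 'chemistry': 3
Step 2: Total bonus added: 3 × 100 = 300
Step 3: Original sum of gpa: 33.53
Step 4: Final sum = 33.53 + 300 = 333.53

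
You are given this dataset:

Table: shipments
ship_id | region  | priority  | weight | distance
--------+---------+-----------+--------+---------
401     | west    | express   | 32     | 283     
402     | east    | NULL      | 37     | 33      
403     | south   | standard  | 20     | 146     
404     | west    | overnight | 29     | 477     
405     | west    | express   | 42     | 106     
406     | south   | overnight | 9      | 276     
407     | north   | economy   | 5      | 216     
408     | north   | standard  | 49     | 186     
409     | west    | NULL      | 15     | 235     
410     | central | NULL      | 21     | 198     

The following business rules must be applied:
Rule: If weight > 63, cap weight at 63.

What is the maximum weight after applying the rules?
49

Step 1: Original maximum weight = 49
Step 2: Check cap of 63 against maximum
Step 3: No records exceed the cap (max 49 <= cap 63), so no capping applies
Step 4: Maximum after transformation = 49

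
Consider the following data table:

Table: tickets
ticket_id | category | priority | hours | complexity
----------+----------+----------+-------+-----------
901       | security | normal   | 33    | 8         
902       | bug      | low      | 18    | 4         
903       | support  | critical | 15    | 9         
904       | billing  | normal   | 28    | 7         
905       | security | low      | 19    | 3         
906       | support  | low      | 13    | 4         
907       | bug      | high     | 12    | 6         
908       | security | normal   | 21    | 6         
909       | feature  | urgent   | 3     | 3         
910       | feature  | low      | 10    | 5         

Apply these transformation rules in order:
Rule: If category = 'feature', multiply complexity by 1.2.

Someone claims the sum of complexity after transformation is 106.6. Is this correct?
No, the correct result is 56.6.

Step 1: Calculate the correct sum after transformation
Step 2: Apply multiplier 1.2 to records where category = 'feature'
Step 3: Correct result = 56.6
Step 4: Claimed result = 106.6
Step 5: 56.6 ≠ 106.6
Conclusion: The claimed result is incorrect. The correct answer is 56.6.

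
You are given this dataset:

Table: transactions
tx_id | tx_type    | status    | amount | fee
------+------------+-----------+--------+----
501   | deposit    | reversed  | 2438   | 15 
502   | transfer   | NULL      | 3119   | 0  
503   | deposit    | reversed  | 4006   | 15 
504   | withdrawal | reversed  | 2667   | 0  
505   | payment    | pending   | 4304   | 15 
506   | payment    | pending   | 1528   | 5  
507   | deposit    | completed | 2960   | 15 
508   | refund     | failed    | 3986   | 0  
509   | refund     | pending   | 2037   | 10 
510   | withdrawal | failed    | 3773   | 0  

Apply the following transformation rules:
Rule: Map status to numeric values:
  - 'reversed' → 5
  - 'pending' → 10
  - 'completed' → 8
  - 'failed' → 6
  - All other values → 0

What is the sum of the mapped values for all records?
65

Step 1: Apply mapping to each record
Step 2: Count by status:
  'reversed': 3 records × 5 = 15
  'pending': 3 records × 10 = 30
  'completed': 1 records × 8 = 8
  'failed': 2 records × 6 = 12
Step 3: Sum all mapped values = 65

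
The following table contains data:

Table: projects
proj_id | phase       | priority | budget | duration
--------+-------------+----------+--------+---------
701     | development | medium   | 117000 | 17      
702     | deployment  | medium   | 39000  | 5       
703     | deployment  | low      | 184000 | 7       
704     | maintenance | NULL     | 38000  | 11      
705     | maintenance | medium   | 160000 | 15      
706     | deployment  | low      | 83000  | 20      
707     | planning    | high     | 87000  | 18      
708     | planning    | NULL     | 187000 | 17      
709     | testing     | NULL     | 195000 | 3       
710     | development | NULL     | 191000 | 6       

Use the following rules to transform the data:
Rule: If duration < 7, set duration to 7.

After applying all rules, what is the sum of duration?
126

Step 1: 3 records have duration < 7
Step 2: These records originally summed to 14
Step 3: After setting to minimum: 3 × 7 = 21
Step 4: Unaffected records sum: 105
Step 5: Final sum = 21 + 105 = 126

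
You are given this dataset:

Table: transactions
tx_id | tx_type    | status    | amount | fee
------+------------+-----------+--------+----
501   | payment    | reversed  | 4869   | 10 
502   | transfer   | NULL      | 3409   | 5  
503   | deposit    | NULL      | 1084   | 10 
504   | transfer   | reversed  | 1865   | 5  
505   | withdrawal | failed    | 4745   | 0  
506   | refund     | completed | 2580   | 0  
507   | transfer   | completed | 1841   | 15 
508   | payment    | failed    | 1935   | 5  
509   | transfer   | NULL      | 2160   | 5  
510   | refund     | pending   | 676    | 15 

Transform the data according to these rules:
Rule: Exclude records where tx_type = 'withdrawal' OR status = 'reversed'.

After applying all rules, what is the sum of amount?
13685

Step 1: Find records where tx_type = 'withdrawal' OR status = 'reversed'
Step 2: 3 records match, summing to 11479
Step 3: Original sum: 25164
Step 4: Remaining sum = 25164 - 11479 = 13685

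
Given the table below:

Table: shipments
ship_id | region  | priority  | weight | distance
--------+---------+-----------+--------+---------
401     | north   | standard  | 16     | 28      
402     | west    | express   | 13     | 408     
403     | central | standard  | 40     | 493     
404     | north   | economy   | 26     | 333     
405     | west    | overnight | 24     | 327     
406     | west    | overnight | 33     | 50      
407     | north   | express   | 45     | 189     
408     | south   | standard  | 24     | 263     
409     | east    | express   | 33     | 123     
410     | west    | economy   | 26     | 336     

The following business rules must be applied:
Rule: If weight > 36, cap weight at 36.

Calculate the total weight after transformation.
267

Step 1: 2 records have weight > 36
Step 2: These records originally summed to 85
Step 3: After capping: 2 × 36 = 72
Step 4: Unaffected records sum: 195
Step 5: Final sum = 72 + 195 = 267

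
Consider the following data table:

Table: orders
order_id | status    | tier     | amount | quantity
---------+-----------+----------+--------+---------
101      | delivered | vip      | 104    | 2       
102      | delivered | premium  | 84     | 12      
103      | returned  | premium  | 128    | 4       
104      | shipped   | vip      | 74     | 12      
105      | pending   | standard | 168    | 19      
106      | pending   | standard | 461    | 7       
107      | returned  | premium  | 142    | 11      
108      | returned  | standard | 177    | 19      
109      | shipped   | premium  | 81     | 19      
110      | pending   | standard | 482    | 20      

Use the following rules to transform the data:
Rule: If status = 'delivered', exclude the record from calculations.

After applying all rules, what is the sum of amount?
1713

Step 1: Identify records where status = 'delivered'
Step 2: The excluded records sum to 188
Step 3: Original total amount = 1901
Step 4: Remaining total = 1901 - 188 = 1713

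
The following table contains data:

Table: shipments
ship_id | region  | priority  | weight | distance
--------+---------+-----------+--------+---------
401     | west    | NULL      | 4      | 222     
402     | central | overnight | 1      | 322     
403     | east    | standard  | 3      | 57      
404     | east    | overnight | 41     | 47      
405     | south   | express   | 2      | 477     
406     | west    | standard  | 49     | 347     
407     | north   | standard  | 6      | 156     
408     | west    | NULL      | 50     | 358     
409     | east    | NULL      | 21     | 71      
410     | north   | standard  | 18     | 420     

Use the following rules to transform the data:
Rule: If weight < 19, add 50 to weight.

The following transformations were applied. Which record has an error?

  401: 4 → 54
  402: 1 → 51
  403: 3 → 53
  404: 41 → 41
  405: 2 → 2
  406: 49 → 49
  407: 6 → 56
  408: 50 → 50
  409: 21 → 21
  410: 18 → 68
Record 405 has an error. The correct transformed value should be 52, not 2.

Step 1: Check each record against the rule
Step 2: Record 405 has weight = 2
Step 3: Since 2 < 19, the bonus should have been applied
Step 4: Correct value = 52, but claimed value = 2
Conclusion: Record 405 has the error.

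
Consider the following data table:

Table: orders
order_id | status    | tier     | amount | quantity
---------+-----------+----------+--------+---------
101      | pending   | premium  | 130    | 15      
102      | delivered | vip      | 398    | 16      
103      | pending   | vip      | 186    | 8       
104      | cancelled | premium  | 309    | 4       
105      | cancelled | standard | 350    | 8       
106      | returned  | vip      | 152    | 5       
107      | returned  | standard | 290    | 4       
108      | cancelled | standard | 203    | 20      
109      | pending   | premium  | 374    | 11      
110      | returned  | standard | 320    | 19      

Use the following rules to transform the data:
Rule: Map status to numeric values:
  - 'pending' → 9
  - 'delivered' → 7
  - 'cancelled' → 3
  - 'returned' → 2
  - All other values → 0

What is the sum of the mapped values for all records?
49

Step 1: Apply mapping to each record
Step 2: Count by status:
  'pending': 3 records × 9 = 27
  'delivered': 1 records × 7 = 7
  'cancelled': 3 records × 3 = 9
  'returned': 3 records × 2 = 6
Step 3: Sum all mapped values = 49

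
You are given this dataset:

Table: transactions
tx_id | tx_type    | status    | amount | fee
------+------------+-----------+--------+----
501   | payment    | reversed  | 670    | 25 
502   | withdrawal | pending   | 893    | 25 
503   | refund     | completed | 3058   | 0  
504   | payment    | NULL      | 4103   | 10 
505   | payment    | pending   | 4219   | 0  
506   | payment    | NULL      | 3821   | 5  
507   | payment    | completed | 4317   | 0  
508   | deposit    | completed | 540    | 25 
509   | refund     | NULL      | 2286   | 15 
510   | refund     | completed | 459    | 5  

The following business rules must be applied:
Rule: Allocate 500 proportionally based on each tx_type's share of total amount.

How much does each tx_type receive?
deposit: 11.08, payment: 351.51, refund: 119.08, withdrawal: 18.32

Step 1: Calculate total amount = 24366
Step 2: Calculate each tx_type's proportion:
  deposit: 540/24366 = 2.22% → 11.08
  payment: 17130/24366 = 70.30% → 351.51
  refund: 5803/24366 = 23.82% → 119.08
  withdrawal: 893/24366 = 3.66% → 18.32
Step 3: Verify: sum of allocations ≈ 500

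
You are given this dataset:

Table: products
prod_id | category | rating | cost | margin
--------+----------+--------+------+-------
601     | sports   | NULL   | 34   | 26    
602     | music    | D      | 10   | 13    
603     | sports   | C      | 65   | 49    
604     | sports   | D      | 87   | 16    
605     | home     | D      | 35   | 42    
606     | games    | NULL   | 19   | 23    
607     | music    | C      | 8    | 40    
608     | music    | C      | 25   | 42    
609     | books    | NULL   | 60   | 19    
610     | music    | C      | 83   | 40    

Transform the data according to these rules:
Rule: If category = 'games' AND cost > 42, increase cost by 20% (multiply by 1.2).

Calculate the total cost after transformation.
426

Step 1: Find records where category = 'games' AND cost > 42
Step 2: 0 records match, summing to 0
Step 3: After multiplier: 0 × 1.2 = 0.0
Step 4: Unaffected records sum: 426
Step 5: Final sum = 0.0 + 426 = 426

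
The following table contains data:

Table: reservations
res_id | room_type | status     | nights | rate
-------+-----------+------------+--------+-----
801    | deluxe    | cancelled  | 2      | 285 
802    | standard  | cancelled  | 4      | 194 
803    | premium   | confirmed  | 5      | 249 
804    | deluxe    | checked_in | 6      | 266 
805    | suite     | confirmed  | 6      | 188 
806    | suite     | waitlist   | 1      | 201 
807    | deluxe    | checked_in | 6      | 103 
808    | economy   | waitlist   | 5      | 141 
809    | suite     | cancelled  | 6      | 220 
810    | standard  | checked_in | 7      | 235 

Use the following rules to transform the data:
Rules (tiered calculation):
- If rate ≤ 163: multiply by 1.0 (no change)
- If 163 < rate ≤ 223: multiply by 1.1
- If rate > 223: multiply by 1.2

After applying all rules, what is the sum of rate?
2369.3

Step 1: Tier 1 (rate ≤ 163): 2 records, sum = 244 × 1.0 = 244.0
Step 2: Tier 2 (163 < rate ≤ 223): 4 records, sum = 803 × 1.1 = 883.3
Step 3: Tier 3 (rate > 223): 4 records, sum = 1035 × 1.2 = 1242.0
Step 4: Final sum = 244.0 + 883.3 + 1242.0 = 2369.3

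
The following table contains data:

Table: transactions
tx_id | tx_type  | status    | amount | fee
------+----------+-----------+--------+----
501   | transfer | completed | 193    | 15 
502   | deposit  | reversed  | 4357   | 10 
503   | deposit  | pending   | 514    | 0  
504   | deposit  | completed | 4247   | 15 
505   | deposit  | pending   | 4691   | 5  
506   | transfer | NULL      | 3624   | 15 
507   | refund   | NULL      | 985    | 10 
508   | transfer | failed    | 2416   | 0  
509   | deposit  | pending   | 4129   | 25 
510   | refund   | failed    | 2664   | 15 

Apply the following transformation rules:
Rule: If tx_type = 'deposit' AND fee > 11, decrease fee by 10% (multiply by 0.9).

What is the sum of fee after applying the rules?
106.0

Step 1: Find records where tx_type = 'deposit' AND fee > 11
Step 2: 2 records match, summing to 40
Step 3: After multiplier: 40 × 0.9 = 36.0
Step 4: Unaffected records sum: 70
Step 5: Final sum = 36.0 + 70 = 106.0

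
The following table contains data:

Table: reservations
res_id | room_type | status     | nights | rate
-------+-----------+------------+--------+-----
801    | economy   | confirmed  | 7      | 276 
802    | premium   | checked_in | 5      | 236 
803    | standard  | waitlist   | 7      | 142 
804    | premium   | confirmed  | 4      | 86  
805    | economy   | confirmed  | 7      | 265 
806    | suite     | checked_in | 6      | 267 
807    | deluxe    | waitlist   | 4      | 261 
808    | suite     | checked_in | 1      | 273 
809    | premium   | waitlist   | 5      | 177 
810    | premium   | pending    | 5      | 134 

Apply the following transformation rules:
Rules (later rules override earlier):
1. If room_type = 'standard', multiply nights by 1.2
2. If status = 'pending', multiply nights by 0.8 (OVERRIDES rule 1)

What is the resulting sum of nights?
51.4

Step 1: Rule 2 takes priority for records with status = 'pending'
  - 1 records: 5 × 0.8 = 4.0
Step 2: Rule 1 applies to remaining records with room_type = 'standard'
  - 1 records: 7 × 1.2 = 8.4
Step 3: Other records unchanged: 39
Step 4: Final sum = 4.0 + 8.4 + 39 = 51.4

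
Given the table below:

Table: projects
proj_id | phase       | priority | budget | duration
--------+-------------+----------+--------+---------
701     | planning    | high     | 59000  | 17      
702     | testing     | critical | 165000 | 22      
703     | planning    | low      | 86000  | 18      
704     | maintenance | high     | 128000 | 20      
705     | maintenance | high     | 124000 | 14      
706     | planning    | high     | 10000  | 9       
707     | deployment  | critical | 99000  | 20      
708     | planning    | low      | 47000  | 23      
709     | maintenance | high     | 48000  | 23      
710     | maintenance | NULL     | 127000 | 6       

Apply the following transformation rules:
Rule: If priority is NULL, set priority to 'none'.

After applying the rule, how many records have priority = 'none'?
1

Step 1: Count records where priority IS NULL
Step 2: Found 1 records with NULL priority
Step 3: These records will have priority set to 'none'
Step 4: Records already having priority = 'none': 0
Step 5: Answer: 1 + 0 = 1 records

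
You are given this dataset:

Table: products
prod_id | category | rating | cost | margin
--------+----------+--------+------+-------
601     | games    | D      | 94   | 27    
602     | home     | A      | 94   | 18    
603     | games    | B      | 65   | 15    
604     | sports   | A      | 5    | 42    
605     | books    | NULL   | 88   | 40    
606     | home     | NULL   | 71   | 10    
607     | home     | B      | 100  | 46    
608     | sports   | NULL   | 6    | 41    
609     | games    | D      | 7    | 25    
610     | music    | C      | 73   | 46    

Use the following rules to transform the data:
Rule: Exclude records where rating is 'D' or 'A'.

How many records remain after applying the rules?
6

Step 1: Count records to exclude
  - 2 (D) + 2 (A) = 4 records
Step 2: Total records: 10
Step 3: Remaining = 10 - 4 = 6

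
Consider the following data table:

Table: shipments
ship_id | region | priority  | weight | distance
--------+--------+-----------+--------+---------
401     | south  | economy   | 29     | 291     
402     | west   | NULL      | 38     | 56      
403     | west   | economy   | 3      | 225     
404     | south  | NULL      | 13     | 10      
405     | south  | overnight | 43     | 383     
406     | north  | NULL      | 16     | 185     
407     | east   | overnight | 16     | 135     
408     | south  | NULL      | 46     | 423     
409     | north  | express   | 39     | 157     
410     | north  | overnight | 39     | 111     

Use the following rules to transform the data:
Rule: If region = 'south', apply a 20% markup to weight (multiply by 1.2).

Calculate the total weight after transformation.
308.2

Step 1: Records with region = 'south' have total weight = 131
Step 2: Apply multiplier: 131 × 1.2 = 157.2
Step 3: Other records total: 151
Step 4: Final sum = 157.2 + 151 = 308.2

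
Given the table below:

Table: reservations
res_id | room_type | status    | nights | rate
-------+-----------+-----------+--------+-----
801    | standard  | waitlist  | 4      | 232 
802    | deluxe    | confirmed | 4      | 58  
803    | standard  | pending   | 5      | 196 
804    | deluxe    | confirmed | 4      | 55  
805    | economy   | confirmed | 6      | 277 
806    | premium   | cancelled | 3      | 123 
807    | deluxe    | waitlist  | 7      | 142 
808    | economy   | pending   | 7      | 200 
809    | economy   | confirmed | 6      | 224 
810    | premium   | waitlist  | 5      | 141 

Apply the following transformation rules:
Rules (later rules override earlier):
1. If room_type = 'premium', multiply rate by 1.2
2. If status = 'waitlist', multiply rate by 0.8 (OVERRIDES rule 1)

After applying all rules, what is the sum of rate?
1569.6

Step 1: Rule 2 takes priority for records with status = 'waitlist'
  - 3 records: 515 × 0.8 = 412.0
Step 2: Rule 1 applies to remaining records with room_type = 'premium'
  - 1 records: 123 × 1.2 = 147.6
Step 3: Other records unchanged: 1010
Step 4: Final sum = 412.0 + 147.6 + 1010 = 1569.6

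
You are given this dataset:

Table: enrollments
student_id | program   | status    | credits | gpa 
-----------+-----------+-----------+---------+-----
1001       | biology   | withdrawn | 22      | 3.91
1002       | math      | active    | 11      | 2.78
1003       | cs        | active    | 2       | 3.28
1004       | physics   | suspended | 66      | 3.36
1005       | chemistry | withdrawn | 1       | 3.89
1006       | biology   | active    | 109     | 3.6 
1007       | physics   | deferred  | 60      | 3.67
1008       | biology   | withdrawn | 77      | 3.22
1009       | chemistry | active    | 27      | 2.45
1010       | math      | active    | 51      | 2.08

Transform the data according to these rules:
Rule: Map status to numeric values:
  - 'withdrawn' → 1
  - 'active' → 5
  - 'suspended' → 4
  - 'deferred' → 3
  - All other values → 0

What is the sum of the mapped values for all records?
35

Step 1: Apply mapping to each record
Step 2: Count by status:
  'withdrawn': 3 records × 1 = 3
  'active': 5 records × 5 = 25
  'suspended': 1 records × 4 = 4
  'deferred': 1 records × 3 = 3
Step 3: Sum all mapped values = 35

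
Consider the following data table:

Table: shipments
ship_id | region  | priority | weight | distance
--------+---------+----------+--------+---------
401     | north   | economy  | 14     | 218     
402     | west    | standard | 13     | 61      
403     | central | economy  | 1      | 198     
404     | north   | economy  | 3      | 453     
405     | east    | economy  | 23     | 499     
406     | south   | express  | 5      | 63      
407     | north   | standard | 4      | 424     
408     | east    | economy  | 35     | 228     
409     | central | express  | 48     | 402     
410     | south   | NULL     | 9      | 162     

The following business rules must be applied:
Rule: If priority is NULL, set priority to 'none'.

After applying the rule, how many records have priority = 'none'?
1

Step 1: Count records where priority IS NULL
Step 2: Found 1 records with NULL priority
Step 3: These records will have priority set to 'none'
Step 4: Records already having priority = 'none': 0
Step 5: Answer: 1 + 0 = 1 records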